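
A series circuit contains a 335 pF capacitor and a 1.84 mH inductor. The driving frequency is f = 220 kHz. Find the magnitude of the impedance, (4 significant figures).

ω = 2πf = 1.382e+06 rad/s
X_L = ωL = 2543 Ω
X_C = 1/(ωC) = 2159 Ω
Net reactance X = X_L − X_C = 383.9 Ω
Z = j383.9 Ω
|Z| = √(0² + 383.9²) = 383.9 Ω

383.9 Ω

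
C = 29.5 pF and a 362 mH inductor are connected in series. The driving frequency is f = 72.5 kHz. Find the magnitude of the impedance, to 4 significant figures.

90490 Ω

ω = 2πf = 455500 rad/s
X_L = ωL = 164900 Ω
X_C = 1/(ωC) = 74410 Ω
Net reactance X = X_L − X_C = 90490 Ω
Z = j90490 Ω
|Z| = √(0² + 90490²) = 90490 Ω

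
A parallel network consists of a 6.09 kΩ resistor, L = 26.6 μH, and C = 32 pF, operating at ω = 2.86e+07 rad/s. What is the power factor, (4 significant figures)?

0.3803

X_L = ωL = 760.8 Ω
X_C = 1/(ωC) = 1093 Ω
Parallel: admittances add. Y = 1/R + 1/(jωL) + jωC
Y = (0.0001642 − j0.0003993) S
|Y| = 0.0004317 S → |Z| = 1/|Y| = 2316 Ω, ∠Z = −∠Y = 67.64°
cos φ = cos(67.64°) = 0.3803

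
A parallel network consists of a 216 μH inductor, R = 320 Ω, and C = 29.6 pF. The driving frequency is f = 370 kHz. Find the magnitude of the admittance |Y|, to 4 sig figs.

ω = 2πf = 2.325e+06 rad/s
X_L = ωL = 502.2 Ω
X_C = 1/(ωC) = 14530 Ω
Parallel: admittances add. Y = 1/R + 1/(jωL) + jωC
Y = (0.003125 − j0.001923) S
|Y| = 0.003669 S → |Z| = 1/|Y| = 272.5 Ω, ∠Z = −∠Y = 31.60°

3.669 mS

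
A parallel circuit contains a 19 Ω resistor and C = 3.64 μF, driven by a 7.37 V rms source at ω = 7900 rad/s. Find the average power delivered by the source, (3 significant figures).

X_C = 1/(ωC) = 34.8 Ω
Parallel: admittances add. Y = 1/R + jωC
Y = (0.0526 + j0.0288) S
|Y| = 0.0600 S → |Z| = 1/|Y| = 16.7 Ω, ∠Z = −∠Y = -28.7°
I = V/|Z| = 442 mA
P = VI cos φ = 7.37 × 0.442 × cos(-28.7°) = 2.86 W

2.86 W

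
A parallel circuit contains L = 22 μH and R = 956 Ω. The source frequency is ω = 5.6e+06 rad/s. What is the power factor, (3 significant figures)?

X_L = ωL = 123 Ω
Parallel: admittances add. Y = 1/R + 1/(jωL)
Y = (0.00105 − j0.00812) S
|Y| = 0.00818 S → |Z| = 1/|Y| = 122 Ω, ∠Z = −∠Y = 82.7°
cos φ = cos(82.7°) = 0.128

0.128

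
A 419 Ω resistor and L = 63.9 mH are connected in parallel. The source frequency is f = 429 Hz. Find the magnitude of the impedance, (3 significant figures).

ω = 2πf = 2695 rad/s
X_L = ωL = 172 Ω
Parallel: admittances add. Y = 1/R + 1/(jωL)
Y = (0.00239 − j0.00581) S
|Y| = 0.00628 S → |Z| = 1/|Y| = 159 Ω, ∠Z = −∠Y = 67.7°

159 Ω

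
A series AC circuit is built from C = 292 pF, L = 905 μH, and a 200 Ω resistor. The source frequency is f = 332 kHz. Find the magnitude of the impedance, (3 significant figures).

ω = 2πf = 2.086e+06 rad/s
X_L = ωL = 1890 Ω
X_C = 1/(ωC) = 1640 Ω
Net reactance X = X_L − X_C = 246 Ω
Z = 200 + j246 Ω
|Z| = √(200² + 246²) = 317 Ω

317 Ω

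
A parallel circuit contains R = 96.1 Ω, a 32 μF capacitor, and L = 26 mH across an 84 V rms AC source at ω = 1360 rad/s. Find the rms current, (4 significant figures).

X_L = ωL = 35.36 Ω
X_C = 1/(ωC) = 22.98 Ω
Parallel: admittances add. Y = 1/R + 1/(jωL) + jωC
Y = (0.01041 + j0.01524) S
|Y| = 0.01845 S → |Z| = 1/|Y| = 54.19 Ω, ∠Z = −∠Y = -55.67°
I = V/|Z| = 84/54.19 = 1.550 A

1.550 A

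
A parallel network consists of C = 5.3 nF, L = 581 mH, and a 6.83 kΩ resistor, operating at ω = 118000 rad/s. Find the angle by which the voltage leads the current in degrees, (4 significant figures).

-76.52°

X_L = ωL = 68560 Ω
X_C = 1/(ωC) = 1599 Ω
Parallel: admittances add. Y = 1/R + 1/(jωL) + jωC
Y = (0.0001464 + j0.0006108) S
|Y| = 0.0006281 S → |Z| = 1/|Y| = 1592 Ω, ∠Z = −∠Y = -76.52°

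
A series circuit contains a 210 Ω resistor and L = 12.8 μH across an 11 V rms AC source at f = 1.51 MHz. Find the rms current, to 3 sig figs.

ω = 2πf = 9.488e+06 rad/s
X_L = ωL = 121 Ω
Z = 210 + j121 Ω
|Z| = √(210² + 121²) = 243 Ω
I = V/|Z| = 11/243 = 45.3 mA

45.3 mA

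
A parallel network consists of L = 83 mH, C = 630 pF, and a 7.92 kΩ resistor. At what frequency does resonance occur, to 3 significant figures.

ω₀ = 1/√(LC) = 1/√(0.083 × 6.3e-10) = 138300 rad/s
f₀ = ω₀/(2π) = 22.0 kHz

22.0 kHz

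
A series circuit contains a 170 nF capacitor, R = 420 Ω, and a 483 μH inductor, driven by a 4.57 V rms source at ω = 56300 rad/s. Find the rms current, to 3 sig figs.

10.7 mA

X_L = ωL = 27.2 Ω
X_C = 1/(ωC) = 104 Ω
Net reactance X = X_L − X_C = -77.3 Ω
Z = 420 − j77.3 Ω
|Z| = √(420² + 77.3²) = 427 Ω
I = V/|Z| = 4.57/427 = 10.7 mA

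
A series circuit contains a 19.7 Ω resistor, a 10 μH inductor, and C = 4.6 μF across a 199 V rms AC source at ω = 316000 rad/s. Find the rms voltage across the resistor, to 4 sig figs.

197.5 V

X_L = ωL = 3.160 Ω
X_C = 1/(ωC) = 0.6879 Ω
Net reactance X = X_L − X_C = 2.472 Ω
Z = 19.70 + j2.472 Ω
|Z| = √(19.70² + 2.472²) = 19.85 Ω
I = V/|Z| = 10.02 A
V_R = I·|Z_R| = 10.02 × 19.70 = 197.5 V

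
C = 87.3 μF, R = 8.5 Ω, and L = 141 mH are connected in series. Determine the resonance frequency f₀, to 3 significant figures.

ω₀ = 1/√(LC) = 1/√(0.141 × 8.73e-05) = 285.0 rad/s
f₀ = ω₀/(2π) = 45.4 Hz

45.4 Hz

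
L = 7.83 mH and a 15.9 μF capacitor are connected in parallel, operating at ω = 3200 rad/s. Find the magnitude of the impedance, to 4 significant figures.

91.16 Ω

X_L = ωL = 25.06 Ω
X_C = 1/(ωC) = 19.65 Ω
Parallel: admittances add. Y = 1/(jωL) + jωC
Y = (0 + j0.01097) S
|Y| = 0.01097 S → |Z| = 1/|Y| = 91.16 Ω, ∠Z = −∠Y = -90.00°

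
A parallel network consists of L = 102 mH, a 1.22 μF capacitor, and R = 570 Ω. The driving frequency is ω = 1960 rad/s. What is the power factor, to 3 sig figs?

X_L = ωL = 200 Ω
X_C = 1/(ωC) = 418 Ω
Parallel: admittances add. Y = 1/R + 1/(jωL) + jωC
Y = (0.00175 − j0.00261) S
|Y| = 0.00315 S → |Z| = 1/|Y| = 318 Ω, ∠Z = −∠Y = 56.1°
cos φ = cos(56.1°) = 0.558

0.558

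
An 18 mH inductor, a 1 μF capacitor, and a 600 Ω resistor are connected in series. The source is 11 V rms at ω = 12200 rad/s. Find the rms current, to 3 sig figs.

17.9 mA

X_L = ωL = 220 Ω
X_C = 1/(ωC) = 82.0 Ω
Net reactance X = X_L − X_C = 138 Ω
Z = 600 + j138 Ω
|Z| = √(600² + 138²) = 616 Ω
I = V/|Z| = 11/616 = 17.9 mA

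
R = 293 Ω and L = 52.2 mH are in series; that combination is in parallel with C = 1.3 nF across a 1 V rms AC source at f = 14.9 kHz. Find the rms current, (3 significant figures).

ω = 2πf = 93620 rad/s
X_L = ωL = 4890 Ω
X_C = 1/(ωC) = 8220 Ω
Branch 1 (R+jX_L): Z₁ = 293 + j4890 Ω, |Z₁| = 4900 Ω
Branch 2 (−jX_C): Z₂ = −j8220 Ω
Parallel: Z = Z₁Z₂/(Z₁+Z₂), |Z| = 12000 Ω, ∠Z = 81.5°
I = V/|Z| = 1/12000 = 83.1 μA

83.1 μA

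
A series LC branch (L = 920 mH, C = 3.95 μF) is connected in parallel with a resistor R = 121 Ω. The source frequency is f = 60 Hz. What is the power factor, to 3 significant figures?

0.937

ω = 2πf = 377.0 rad/s
X_L = ωL = 347 Ω
X_C = 1/(ωC) = 672 Ω
Branch 1: Z₁ = R = 121 Ω
Branch 2 (series LC): Z₂ = j(X_L − X_C) = −j325 Ω
Parallel: Z = Z₁Z₂/(Z₁+Z₂), |Z| = 113 Ω, ∠Z = -20.4°
cos φ = cos(-20.4°) = 0.937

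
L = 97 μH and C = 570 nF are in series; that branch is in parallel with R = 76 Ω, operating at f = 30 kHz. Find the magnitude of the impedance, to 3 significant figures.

ω = 2πf = 188500 rad/s
X_L = ωL = 18.3 Ω
X_C = 1/(ωC) = 9.31 Ω
Branch 1: Z₁ = R = 76.0 Ω
Branch 2 (series LC): Z₂ = j(X_L − X_C) = j8.98 Ω
Parallel: Z = Z₁Z₂/(Z₁+Z₂), |Z| = 8.91 Ω, ∠Z = 83.3°

8.91 Ω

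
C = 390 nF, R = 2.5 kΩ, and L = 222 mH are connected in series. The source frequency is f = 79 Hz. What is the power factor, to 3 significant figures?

0.443

ω = 2πf = 496.4 rad/s
X_L = ωL = 110 Ω
X_C = 1/(ωC) = 5170 Ω
Net reactance X = X_L − X_C = -5060 Ω
Z = 2500 − j5060 Ω
|Z| = √(2500² + 5060²) = 5640 Ω
∠Z = arctan(-5060/2500) = -63.7°
cos φ = cos(-63.7°) = 0.443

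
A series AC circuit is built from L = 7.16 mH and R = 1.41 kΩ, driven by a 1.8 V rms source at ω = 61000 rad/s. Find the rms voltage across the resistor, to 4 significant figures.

X_L = ωL = 436.8 Ω
Z = 1410 + j436.8 Ω
|Z| = √(1410² + 436.8²) = 1476 Ω
I = V/|Z| = 1.219 mA
V_R = I·|Z_R| = 0.001219 × 1410 = 1.719 V

1.719 V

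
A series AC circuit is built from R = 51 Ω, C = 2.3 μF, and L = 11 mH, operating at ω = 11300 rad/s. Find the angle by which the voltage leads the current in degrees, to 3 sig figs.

59.3°

X_L = ωL = 124 Ω
X_C = 1/(ωC) = 38.5 Ω
Net reactance X = X_L − X_C = 85.8 Ω
Z = 51.0 + j85.8 Ω
|Z| = √(51.0² + 85.8²) = 99.8 Ω
∠Z = arctan(85.8/51.0) = 59.3°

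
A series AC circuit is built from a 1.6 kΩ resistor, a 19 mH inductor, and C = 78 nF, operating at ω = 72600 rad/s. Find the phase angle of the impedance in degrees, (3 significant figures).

X_L = ωL = 1380 Ω
X_C = 1/(ωC) = 177 Ω
Net reactance X = X_L − X_C = 1200 Ω
Z = 1600 + j1200 Ω
|Z| = √(1600² + 1200²) = 2000 Ω
∠Z = arctan(1200/1600) = 36.9°

36.9°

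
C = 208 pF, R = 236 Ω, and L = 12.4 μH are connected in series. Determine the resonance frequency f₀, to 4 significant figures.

ω₀ = 1/√(LC) = 1/√(1.24e-05 × 2.08e-10) = 1.969e+07 rad/s
f₀ = ω₀/(2π) = 3.134 MHz

3.134 MHz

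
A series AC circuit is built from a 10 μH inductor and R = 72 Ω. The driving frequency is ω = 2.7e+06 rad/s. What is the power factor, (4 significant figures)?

X_L = ωL = 27.00 Ω
Z = 72.00 + j27.00 Ω
|Z| = √(72.00² + 27.00²) = 76.90 Ω
∠Z = arctan(27.00/72.00) = 20.56°
cos φ = cos(20.56°) = 0.9363

0.9363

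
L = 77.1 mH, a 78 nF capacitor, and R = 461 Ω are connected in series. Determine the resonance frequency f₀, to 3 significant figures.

2.05 kHz

ω₀ = 1/√(LC) = 1/√(0.0771 × 7.8e-08) = 12900 rad/s
f₀ = ω₀/(2π) = 2.05 kHz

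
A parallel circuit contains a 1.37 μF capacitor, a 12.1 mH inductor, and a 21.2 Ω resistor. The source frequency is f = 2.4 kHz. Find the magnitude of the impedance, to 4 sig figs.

20.18 Ω

ω = 2πf = 15080 rad/s
X_L = ωL = 182.5 Ω
X_C = 1/(ωC) = 48.40 Ω
Parallel: admittances add. Y = 1/R + 1/(jωL) + jωC
Y = (0.04717 + j0.01518) S
|Y| = 0.04955 S → |Z| = 1/|Y| = 20.18 Ω, ∠Z = −∠Y = -17.84°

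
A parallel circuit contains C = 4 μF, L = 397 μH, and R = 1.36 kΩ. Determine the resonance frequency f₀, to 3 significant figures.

3.99 kHz

ω₀ = 1/√(LC) = 1/√(0.000397 × 4e-06) = 25090 rad/s
f₀ = ω₀/(2π) = 3.99 kHz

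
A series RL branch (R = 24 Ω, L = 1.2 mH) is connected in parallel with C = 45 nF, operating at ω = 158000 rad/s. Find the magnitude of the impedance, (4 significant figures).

493.0 Ω

X_L = ωL = 189.6 Ω
X_C = 1/(ωC) = 140.6 Ω
Branch 1 (R+jX_L): Z₁ = 24.00 + j189.6 Ω, |Z₁| = 191.1 Ω
Branch 2 (−jX_C): Z₂ = −j140.6 Ω
Parallel: Z = Z₁Z₂/(Z₁+Z₂), |Z| = 493.0 Ω, ∠Z = -71.10°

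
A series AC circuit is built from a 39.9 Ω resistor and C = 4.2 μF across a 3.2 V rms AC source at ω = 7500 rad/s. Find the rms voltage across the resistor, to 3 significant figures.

X_C = 1/(ωC) = 31.7 Ω
Z = 39.9 − j31.7 Ω
|Z| = √(39.9² + 31.7²) = 51.0 Ω
I = V/|Z| = 62.8 mA
V_R = I·|Z_R| = 0.0628 × 39.9 = 2.50 V

2.50 V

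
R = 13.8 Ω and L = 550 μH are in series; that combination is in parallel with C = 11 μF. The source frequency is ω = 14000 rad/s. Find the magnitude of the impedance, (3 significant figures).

7.41 Ω

X_L = ωL = 7.70 Ω
X_C = 1/(ωC) = 6.49 Ω
Branch 1 (R+jX_L): Z₁ = 13.8 + j7.70 Ω, |Z₁| = 15.8 Ω
Branch 2 (−jX_C): Z₂ = −j6.49 Ω
Parallel: Z = Z₁Z₂/(Z₁+Z₂), |Z| = 7.41 Ω, ∠Z = -65.8°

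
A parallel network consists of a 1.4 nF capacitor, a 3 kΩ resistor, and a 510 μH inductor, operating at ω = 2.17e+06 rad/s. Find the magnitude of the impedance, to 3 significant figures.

463 Ω

X_L = ωL = 1110 Ω
X_C = 1/(ωC) = 329 Ω
Parallel: admittances add. Y = 1/R + 1/(jωL) + jωC
Y = (0.000333 + j0.00213) S
|Y| = 0.00216 S → |Z| = 1/|Y| = 463 Ω, ∠Z = −∠Y = -81.1°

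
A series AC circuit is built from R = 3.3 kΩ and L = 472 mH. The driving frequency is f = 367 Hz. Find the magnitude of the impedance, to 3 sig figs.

3470 Ω

ω = 2πf = 2306 rad/s
X_L = ωL = 1090 Ω
Z = 3300 + j1090 Ω
|Z| = √(3300² + 1090²) = 3470 Ω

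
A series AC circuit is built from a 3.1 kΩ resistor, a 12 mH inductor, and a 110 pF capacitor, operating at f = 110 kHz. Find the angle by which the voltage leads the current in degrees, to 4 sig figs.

-57.47°

ω = 2πf = 691200 rad/s
X_L = ωL = 8294 Ω
X_C = 1/(ωC) = 13150 Ω
Net reactance X = X_L − X_C = -4859 Ω
Z = 3100 − j4859 Ω
|Z| = √(3100² + 4859²) = 5764 Ω
∠Z = arctan(-4859/3100) = -57.47°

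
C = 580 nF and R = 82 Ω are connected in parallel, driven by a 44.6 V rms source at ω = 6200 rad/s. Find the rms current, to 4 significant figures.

567.1 mA

X_C = 1/(ωC) = 278.1 Ω
Parallel: admittances add. Y = 1/R + jωC
Y = (0.01220 + j0.003596) S
|Y| = 0.01271 S → |Z| = 1/|Y| = 78.65 Ω, ∠Z = −∠Y = -16.43°
I = V/|Z| = 44.6/78.65 = 567.1 mA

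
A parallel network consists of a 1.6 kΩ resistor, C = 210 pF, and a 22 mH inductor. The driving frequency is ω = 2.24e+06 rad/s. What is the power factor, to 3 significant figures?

0.811

X_L = ωL = 49300 Ω
X_C = 1/(ωC) = 2130 Ω
Parallel: admittances add. Y = 1/R + 1/(jωL) + jωC
Y = (0.000625 + j0.000450) S
|Y| = 0.000770 S → |Z| = 1/|Y| = 1300 Ω, ∠Z = −∠Y = -35.8°
cos φ = cos(-35.8°) = 0.811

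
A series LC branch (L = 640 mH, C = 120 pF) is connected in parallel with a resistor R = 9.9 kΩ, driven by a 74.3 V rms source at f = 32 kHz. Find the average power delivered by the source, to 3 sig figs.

558 mW

ω = 2πf = 201100 rad/s
X_L = ωL = 129000 Ω
X_C = 1/(ωC) = 41400 Ω
Branch 1: Z₁ = R = 9900 Ω
Branch 2 (series LC): Z₂ = j(X_L − X_C) = j87200 Ω
Parallel: Z = Z₁Z₂/(Z₁+Z₂), |Z| = 9840 Ω, ∠Z = 6.47°
I = V/|Z| = 7.55 mA
P = VI cos φ = 74.3 × 0.00755 × cos(6.47°) = 558 mW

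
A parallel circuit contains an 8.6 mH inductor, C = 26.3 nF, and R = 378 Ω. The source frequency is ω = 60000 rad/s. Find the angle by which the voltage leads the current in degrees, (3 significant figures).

X_L = ωL = 516 Ω
X_C = 1/(ωC) = 634 Ω
Parallel: admittances add. Y = 1/R + 1/(jωL) + jωC
Y = (0.00265 − j0.000360) S
|Y| = 0.00267 S → |Z| = 1/|Y| = 375 Ω, ∠Z = −∠Y = 7.75°

7.75°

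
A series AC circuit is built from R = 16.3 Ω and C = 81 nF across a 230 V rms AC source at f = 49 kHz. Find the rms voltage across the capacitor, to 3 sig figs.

213 V

ω = 2πf = 307900 rad/s
X_C = 1/(ωC) = 40.1 Ω
Z = 16.3 − j40.1 Ω
|Z| = √(16.3² + 40.1²) = 43.3 Ω
I = V/|Z| = 5.31 A
V_C = I·|Z_C| = 5.31 × 40.1 = 213 V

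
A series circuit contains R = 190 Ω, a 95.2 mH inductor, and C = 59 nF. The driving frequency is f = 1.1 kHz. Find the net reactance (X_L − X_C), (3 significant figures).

-1790 Ω

ω = 2πf = 6912 rad/s
X_L = ωL = 658 Ω
X_C = 1/(ωC) = 2450 Ω
X = 658 − 2450 = -1790 Ω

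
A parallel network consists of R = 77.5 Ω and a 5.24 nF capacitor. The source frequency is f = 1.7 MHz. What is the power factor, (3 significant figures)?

0.225

ω = 2πf = 1.068e+07 rad/s
X_C = 1/(ωC) = 17.9 Ω
Parallel: admittances add. Y = 1/R + jωC
Y = (0.0129 + j0.0560) S
|Y| = 0.0574 S → |Z| = 1/|Y| = 17.4 Ω, ∠Z = −∠Y = -77.0°
cos φ = cos(-77.0°) = 0.225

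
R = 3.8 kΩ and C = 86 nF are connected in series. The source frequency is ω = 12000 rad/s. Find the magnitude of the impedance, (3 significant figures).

3920 Ω

X_C = 1/(ωC) = 969 Ω
Z = 3800 − j969 Ω
|Z| = √(3800² + 969²) = 3920 Ω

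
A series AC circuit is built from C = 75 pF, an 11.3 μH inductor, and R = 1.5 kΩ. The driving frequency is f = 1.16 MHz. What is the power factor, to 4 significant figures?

0.6514

ω = 2πf = 7.288e+06 rad/s
X_L = ωL = 82.36 Ω
X_C = 1/(ωC) = 1829 Ω
Net reactance X = X_L − X_C = -1747 Ω
Z = 1500 − j1747 Ω
|Z| = √(1500² + 1747²) = 2303 Ω
∠Z = arctan(-1747/1500) = -49.35°
cos φ = cos(-49.35°) = 0.6514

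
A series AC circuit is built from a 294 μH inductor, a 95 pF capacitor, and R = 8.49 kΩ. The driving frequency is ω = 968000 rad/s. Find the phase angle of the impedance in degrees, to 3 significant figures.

-51.3°

X_L = ωL = 285 Ω
X_C = 1/(ωC) = 10900 Ω
Net reactance X = X_L − X_C = -10600 Ω
Z = 8490 − j10600 Ω
|Z| = √(8490² + 10600²) = 13600 Ω
∠Z = arctan(-10600/8490) = -51.3°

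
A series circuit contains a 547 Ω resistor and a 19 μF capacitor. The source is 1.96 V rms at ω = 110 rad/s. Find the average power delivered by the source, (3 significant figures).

3.98 mW

X_C = 1/(ωC) = 478 Ω
Z = 547 − j478 Ω
|Z| = √(547² + 478²) = 727 Ω
∠Z = arctan(-478/547) = -41.2°
I = V/|Z| = 2.70 mA
P = VI cos φ = 1.96 × 0.00270 × cos(-41.2°) = 3.98 mW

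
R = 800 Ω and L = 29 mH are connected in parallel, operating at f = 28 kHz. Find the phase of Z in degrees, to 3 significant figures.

ω = 2πf = 175900 rad/s
X_L = ωL = 5100 Ω
Parallel: admittances add. Y = 1/R + 1/(jωL)
Y = (0.00125 − j0.000196) S
|Y| = 0.00127 S → |Z| = 1/|Y| = 790 Ω, ∠Z = −∠Y = 8.91°

8.91°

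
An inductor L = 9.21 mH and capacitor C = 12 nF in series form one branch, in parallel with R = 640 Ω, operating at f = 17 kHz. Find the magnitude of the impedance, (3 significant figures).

194 Ω

ω = 2πf = 106800 rad/s
X_L = ωL = 984 Ω
X_C = 1/(ωC) = 780 Ω
Branch 1: Z₁ = R = 640 Ω
Branch 2 (series LC): Z₂ = j(X_L − X_C) = j204 Ω
Parallel: Z = Z₁Z₂/(Z₁+Z₂), |Z| = 194 Ω, ∠Z = 72.4°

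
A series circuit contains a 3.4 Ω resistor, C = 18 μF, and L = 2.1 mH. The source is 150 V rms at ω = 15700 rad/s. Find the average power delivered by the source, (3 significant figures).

87.2 W

X_L = ωL = 33.0 Ω
X_C = 1/(ωC) = 3.54 Ω
Net reactance X = X_L − X_C = 29.4 Ω
Z = 3.40 + j29.4 Ω
|Z| = √(3.40² + 29.4²) = 29.6 Ω
∠Z = arctan(29.4/3.40) = 83.4°
I = V/|Z| = 5.06 A
P = VI cos φ = 150 × 5.06 × cos(83.4°) = 87.2 W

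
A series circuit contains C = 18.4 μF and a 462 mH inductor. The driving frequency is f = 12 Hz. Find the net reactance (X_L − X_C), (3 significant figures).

ω = 2πf = 75.40 rad/s
X_L = ωL = 34.8 Ω
X_C = 1/(ωC) = 721 Ω
X = 34.8 − 721 = -686 Ω

-686 Ω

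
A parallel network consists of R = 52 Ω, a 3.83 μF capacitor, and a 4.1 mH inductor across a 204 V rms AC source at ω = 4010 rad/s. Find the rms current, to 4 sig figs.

10.07 A

X_L = ωL = 16.44 Ω
X_C = 1/(ωC) = 65.11 Ω
Parallel: admittances add. Y = 1/R + 1/(jωL) + jωC
Y = (0.01923 − j0.04547) S
|Y| = 0.04937 S → |Z| = 1/|Y| = 20.26 Ω, ∠Z = −∠Y = 67.07°
I = V/|Z| = 204/20.26 = 10.07 A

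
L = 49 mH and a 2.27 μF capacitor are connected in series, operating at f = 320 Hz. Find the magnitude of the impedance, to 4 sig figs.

ω = 2πf = 2011 rad/s
X_L = ωL = 98.52 Ω
X_C = 1/(ωC) = 219.1 Ω
Net reactance X = X_L − X_C = -120.6 Ω
Z = − j120.6 Ω
|Z| = √(0² + 120.6²) = 120.6 Ω

120.6 Ω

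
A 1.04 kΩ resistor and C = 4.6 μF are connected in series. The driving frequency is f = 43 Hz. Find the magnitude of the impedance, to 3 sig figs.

ω = 2πf = 270.2 rad/s
X_C = 1/(ωC) = 805 Ω
Z = 1040 − j805 Ω
|Z| = √(1040² + 805²) = 1310 Ω

1310 Ω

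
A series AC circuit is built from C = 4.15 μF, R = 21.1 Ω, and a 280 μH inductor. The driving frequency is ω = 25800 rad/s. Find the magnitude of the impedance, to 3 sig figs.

X_L = ωL = 7.22 Ω
X_C = 1/(ωC) = 9.34 Ω
Net reactance X = X_L − X_C = -2.12 Ω
Z = 21.1 − j2.12 Ω
|Z| = √(21.1² + 2.12²) = 21.2 Ω

21.2 Ω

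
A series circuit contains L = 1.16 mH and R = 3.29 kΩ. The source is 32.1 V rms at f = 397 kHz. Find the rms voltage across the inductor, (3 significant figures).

ω = 2πf = 2.494e+06 rad/s
X_L = ωL = 2890 Ω
Z = 3290 + j2890 Ω
|Z| = √(3290² + 2890²) = 4380 Ω
I = V/|Z| = 7.33 mA
V_L = I·|Z_L| = 0.00733 × 2890 = 21.2 V

21.2 V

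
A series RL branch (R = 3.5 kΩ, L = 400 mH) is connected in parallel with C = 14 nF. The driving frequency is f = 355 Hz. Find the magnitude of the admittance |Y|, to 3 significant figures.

ω = 2πf = 2231 rad/s
X_L = ωL = 892 Ω
X_C = 1/(ωC) = 32000 Ω
Branch 1 (R+jX_L): Z₁ = 3500 + j892 Ω, |Z₁| = 3610 Ω
Branch 2 (−jX_C): Z₂ = −j32000 Ω
Parallel: Z = Z₁Z₂/(Z₁+Z₂), |Z| = 3690 Ω, ∠Z = 7.89°
|Y| = 1/|Z| = 271 μS

271 μS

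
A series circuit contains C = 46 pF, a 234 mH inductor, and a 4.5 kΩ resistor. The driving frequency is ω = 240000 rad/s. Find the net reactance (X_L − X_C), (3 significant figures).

X_L = ωL = 56200 Ω
X_C = 1/(ωC) = 90600 Ω
X = 56200 − 90600 = -34400 Ω

-34400 Ω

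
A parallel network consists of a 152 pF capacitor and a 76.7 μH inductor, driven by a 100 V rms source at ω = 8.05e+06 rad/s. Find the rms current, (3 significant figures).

39.6 mA

X_L = ωL = 617 Ω
X_C = 1/(ωC) = 817 Ω
Parallel: admittances add. Y = 1/(jωL) + jωC
Y = (0 − j0.000396) S
|Y| = 0.000396 S → |Z| = 1/|Y| = 2530 Ω, ∠Z = −∠Y = 90.0°
I = V/|Z| = 100/2530 = 39.6 mA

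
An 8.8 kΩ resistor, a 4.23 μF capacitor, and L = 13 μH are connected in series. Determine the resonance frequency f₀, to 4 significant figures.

ω₀ = 1/√(LC) = 1/√(1.3e-05 × 4.23e-06) = 134900 rad/s
f₀ = ω₀/(2π) = 21.46 kHz

21.46 kHz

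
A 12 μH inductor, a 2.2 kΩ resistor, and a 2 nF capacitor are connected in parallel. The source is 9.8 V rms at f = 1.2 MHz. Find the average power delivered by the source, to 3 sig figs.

43.7 mW

ω = 2πf = 7.54e+06 rad/s
X_L = ωL = 90.5 Ω
X_C = 1/(ωC) = 66.3 Ω
Parallel: admittances add. Y = 1/R + 1/(jωL) + jωC
Y = (0.000455 + j0.00403) S
|Y| = 0.00405 S → |Z| = 1/|Y| = 247 Ω, ∠Z = −∠Y = -83.6°
I = V/|Z| = 39.7 mA
P = VI cos φ = 9.8 × 0.0397 × cos(-83.6°) = 43.7 mW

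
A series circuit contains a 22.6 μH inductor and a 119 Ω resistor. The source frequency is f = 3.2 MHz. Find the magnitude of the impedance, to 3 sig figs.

ω = 2πf = 2.011e+07 rad/s
X_L = ωL = 454 Ω
Z = 119 + j454 Ω
|Z| = √(119² + 454²) = 470 Ω

470 Ω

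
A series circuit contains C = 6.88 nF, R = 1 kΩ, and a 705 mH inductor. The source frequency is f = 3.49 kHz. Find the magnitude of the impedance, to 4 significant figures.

8888 Ω

ω = 2πf = 21930 rad/s
X_L = ωL = 15460 Ω
X_C = 1/(ωC) = 6628 Ω
Net reactance X = X_L − X_C = 8831 Ω
Z = 1000 + j8831 Ω
|Z| = √(1000² + 8831²) = 8888 Ω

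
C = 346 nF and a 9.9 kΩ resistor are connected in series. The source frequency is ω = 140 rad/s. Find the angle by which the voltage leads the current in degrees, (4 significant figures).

-64.38°

X_C = 1/(ωC) = 20640 Ω
Z = 9900 − j20640 Ω
|Z| = √(9900² + 20640²) = 22900 Ω
∠Z = arctan(-20640/9900) = -64.38°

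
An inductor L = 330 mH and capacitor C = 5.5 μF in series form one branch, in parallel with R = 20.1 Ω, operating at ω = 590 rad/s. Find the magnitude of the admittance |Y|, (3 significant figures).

50.5 mS

X_L = ωL = 195 Ω
X_C = 1/(ωC) = 308 Ω
Branch 1: Z₁ = R = 20.1 Ω
Branch 2 (series LC): Z₂ = j(X_L − X_C) = −j113 Ω
Parallel: Z = Z₁Z₂/(Z₁+Z₂), |Z| = 19.8 Ω, ∠Z = -10.0°
|Y| = 1/|Z| = 50.5 mS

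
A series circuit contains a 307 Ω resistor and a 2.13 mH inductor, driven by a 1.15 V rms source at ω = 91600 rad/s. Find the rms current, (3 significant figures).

X_L = ωL = 195 Ω
Z = 307 + j195 Ω
|Z| = √(307² + 195²) = 364 Ω
I = V/|Z| = 1.15/364 = 3.16 mA

3.16 mA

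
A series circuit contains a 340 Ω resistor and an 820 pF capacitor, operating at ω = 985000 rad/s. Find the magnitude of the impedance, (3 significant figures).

X_C = 1/(ωC) = 1240 Ω
Z = 340 − j1240 Ω
|Z| = √(340² + 1240²) = 1280 Ω

1280 Ω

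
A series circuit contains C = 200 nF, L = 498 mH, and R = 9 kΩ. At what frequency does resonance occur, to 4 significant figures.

ω₀ = 1/√(LC) = 1/√(0.498 × 2e-07) = 3169 rad/s
f₀ = ω₀/(2π) = 504.3 Hz

504.3 Hz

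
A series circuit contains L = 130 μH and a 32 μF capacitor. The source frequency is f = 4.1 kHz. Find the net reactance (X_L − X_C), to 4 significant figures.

2.136 Ω

ω = 2πf = 25760 rad/s
X_L = ωL = 3.349 Ω
X_C = 1/(ωC) = 1.213 Ω
X = 3.349 − 1.213 = 2.136 Ω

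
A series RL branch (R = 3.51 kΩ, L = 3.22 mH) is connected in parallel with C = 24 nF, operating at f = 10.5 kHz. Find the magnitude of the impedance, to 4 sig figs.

628.3 Ω

ω = 2πf = 65970 rad/s
X_L = ωL = 212.4 Ω
X_C = 1/(ωC) = 631.6 Ω
Branch 1 (R+jX_L): Z₁ = 3510 + j212.4 Ω, |Z₁| = 3516 Ω
Branch 2 (−jX_C): Z₂ = −j631.6 Ω
Parallel: Z = Z₁Z₂/(Z₁+Z₂), |Z| = 628.3 Ω, ∠Z = -79.73°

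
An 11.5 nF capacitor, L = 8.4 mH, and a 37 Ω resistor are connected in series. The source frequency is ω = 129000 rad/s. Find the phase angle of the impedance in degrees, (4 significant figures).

X_L = ωL = 1084 Ω
X_C = 1/(ωC) = 674.1 Ω
Net reactance X = X_L − X_C = 409.5 Ω
Z = 37.00 + j409.5 Ω
|Z| = √(37.00² + 409.5²) = 411.2 Ω
∠Z = arctan(409.5/37.00) = 84.84°

84.84°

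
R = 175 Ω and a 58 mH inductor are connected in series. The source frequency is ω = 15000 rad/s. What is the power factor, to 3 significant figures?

X_L = ωL = 870 Ω
Z = 175 + j870 Ω
|Z| = √(175² + 870²) = 887 Ω
∠Z = arctan(870/175) = 78.6°
cos φ = cos(78.6°) = 0.197

0.197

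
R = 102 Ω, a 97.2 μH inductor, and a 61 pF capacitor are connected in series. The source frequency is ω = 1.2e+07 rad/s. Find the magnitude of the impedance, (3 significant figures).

X_L = ωL = 1170 Ω
X_C = 1/(ωC) = 1370 Ω
Net reactance X = X_L − X_C = -200 Ω
Z = 102 − j200 Ω
|Z| = √(102² + 200²) = 224 Ω

224 Ω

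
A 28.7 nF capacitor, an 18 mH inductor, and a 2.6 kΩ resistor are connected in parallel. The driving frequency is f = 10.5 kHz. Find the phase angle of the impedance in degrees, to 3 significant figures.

ω = 2πf = 65970 rad/s
X_L = ωL = 1190 Ω
X_C = 1/(ωC) = 528 Ω
Parallel: admittances add. Y = 1/R + 1/(jωL) + jωC
Y = (0.000385 + j0.00105) S
|Y| = 0.00112 S → |Z| = 1/|Y| = 893 Ω, ∠Z = −∠Y = -69.9°

-69.9°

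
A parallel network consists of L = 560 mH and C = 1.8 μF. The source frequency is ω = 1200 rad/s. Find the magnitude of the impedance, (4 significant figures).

1488 Ω

X_L = ωL = 672.0 Ω
X_C = 1/(ωC) = 463.0 Ω
Parallel: admittances add. Y = 1/(jωL) + jωC
Y = (0 + j0.0006719) S
|Y| = 0.0006719 S → |Z| = 1/|Y| = 1488 Ω, ∠Z = −∠Y = -90.00°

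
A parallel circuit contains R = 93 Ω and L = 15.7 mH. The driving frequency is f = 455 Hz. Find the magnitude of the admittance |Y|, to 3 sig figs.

24.7 mS

ω = 2πf = 2859 rad/s
X_L = ωL = 44.9 Ω
Parallel: admittances add. Y = 1/R + 1/(jωL)
Y = (0.0108 − j0.0223) S
|Y| = 0.0247 S → |Z| = 1/|Y| = 40.4 Ω, ∠Z = −∠Y = 64.2°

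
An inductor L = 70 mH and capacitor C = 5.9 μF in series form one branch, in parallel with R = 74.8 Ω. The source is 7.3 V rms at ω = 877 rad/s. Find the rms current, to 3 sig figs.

X_L = ωL = 61.4 Ω
X_C = 1/(ωC) = 193 Ω
Branch 1: Z₁ = R = 74.8 Ω
Branch 2 (series LC): Z₂ = j(X_L − X_C) = −j132 Ω
Parallel: Z = Z₁Z₂/(Z₁+Z₂), |Z| = 65.1 Ω, ∠Z = -29.6°
I = V/|Z| = 7.3/65.1 = 112 mA

112 mA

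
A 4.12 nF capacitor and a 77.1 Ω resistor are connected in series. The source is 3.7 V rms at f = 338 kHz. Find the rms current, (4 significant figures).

26.84 mA

ω = 2πf = 2.124e+06 rad/s
X_C = 1/(ωC) = 114.3 Ω
Z = 77.10 − j114.3 Ω
|Z| = √(77.10² + 114.3²) = 137.9 Ω
I = V/|Z| = 3.7/137.9 = 26.84 mA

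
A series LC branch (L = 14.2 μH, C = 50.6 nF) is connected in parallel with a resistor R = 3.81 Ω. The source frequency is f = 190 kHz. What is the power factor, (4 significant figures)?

0.1038

ω = 2πf = 1.194e+06 rad/s
X_L = ωL = 16.95 Ω
X_C = 1/(ωC) = 16.55 Ω
Branch 1: Z₁ = R = 3.810 Ω
Branch 2 (series LC): Z₂ = j(X_L − X_C) = j0.3975 Ω
Parallel: Z = Z₁Z₂/(Z₁+Z₂), |Z| = 0.3954 Ω, ∠Z = 84.04°
cos φ = cos(84.04°) = 0.1038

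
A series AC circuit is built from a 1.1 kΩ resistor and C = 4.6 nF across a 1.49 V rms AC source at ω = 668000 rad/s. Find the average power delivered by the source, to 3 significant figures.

1.86 mW

X_C = 1/(ωC) = 325 Ω
Z = 1100 − j325 Ω
|Z| = √(1100² + 325²) = 1150 Ω
∠Z = arctan(-325/1100) = -16.5°
I = V/|Z| = 1.30 mA
P = VI cos φ = 1.49 × 0.00130 × cos(-16.5°) = 1.86 mW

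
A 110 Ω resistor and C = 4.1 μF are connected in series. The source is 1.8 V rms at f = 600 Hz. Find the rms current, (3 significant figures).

14.1 mA

ω = 2πf = 3770 rad/s
X_C = 1/(ωC) = 64.7 Ω
Z = 110 − j64.7 Ω
|Z| = √(110² + 64.7²) = 128 Ω
I = V/|Z| = 1.8/128 = 14.1 mA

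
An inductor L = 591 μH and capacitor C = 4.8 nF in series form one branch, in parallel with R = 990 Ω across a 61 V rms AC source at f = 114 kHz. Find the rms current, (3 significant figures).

ω = 2πf = 716300 rad/s
X_L = ωL = 423 Ω
X_C = 1/(ωC) = 291 Ω
Branch 1: Z₁ = R = 990 Ω
Branch 2 (series LC): Z₂ = j(X_L − X_C) = j132 Ω
Parallel: Z = Z₁Z₂/(Z₁+Z₂), |Z| = 131 Ω, ∠Z = 82.4°
I = V/|Z| = 61/131 = 465 mA

465 mA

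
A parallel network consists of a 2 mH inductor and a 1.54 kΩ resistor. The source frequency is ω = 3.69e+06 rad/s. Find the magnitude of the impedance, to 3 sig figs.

X_L = ωL = 7380 Ω
Parallel: admittances add. Y = 1/R + 1/(jωL)
Y = (0.000649 − j0.000136) S
|Y| = 0.000663 S → |Z| = 1/|Y| = 1510 Ω, ∠Z = −∠Y = 11.8°

1510 Ω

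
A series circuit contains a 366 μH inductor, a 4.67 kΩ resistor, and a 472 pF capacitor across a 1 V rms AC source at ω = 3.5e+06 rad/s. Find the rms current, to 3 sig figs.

X_L = ωL = 1280 Ω
X_C = 1/(ωC) = 605 Ω
Net reactance X = X_L − X_C = 676 Ω
Z = 4670 + j676 Ω
|Z| = √(4670² + 676²) = 4720 Ω
I = V/|Z| = 1/4720 = 212 μA

212 μA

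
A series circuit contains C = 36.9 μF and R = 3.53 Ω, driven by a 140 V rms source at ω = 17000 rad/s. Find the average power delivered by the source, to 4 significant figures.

4.612 kW

X_C = 1/(ωC) = 1.594 Ω
Z = 3.530 − j1.594 Ω
|Z| = √(3.530² + 1.594²) = 3.873 Ω
∠Z = arctan(-1.594/3.530) = -24.30°
I = V/|Z| = 36.15 A
P = VI cos φ = 140 × 36.15 × cos(-24.30°) = 4.612 kW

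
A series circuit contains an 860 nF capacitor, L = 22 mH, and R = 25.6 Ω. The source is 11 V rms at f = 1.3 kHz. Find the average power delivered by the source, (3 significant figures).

ω = 2πf = 8168 rad/s
X_L = ωL = 180 Ω
X_C = 1/(ωC) = 142 Ω
Net reactance X = X_L − X_C = 37.3 Ω
Z = 25.6 + j37.3 Ω
|Z| = √(25.6² + 37.3²) = 45.3 Ω
∠Z = arctan(37.3/25.6) = 55.6°
I = V/|Z| = 243 mA
P = VI cos φ = 11 × 0.243 × cos(55.6°) = 1.51 W

1.51 W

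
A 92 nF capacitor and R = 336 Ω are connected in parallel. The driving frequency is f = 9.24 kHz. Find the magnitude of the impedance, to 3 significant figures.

ω = 2πf = 58060 rad/s
X_C = 1/(ωC) = 187 Ω
Parallel: admittances add. Y = 1/R + jωC
Y = (0.00298 + j0.00534) S
|Y| = 0.00611 S → |Z| = 1/|Y| = 164 Ω, ∠Z = −∠Y = -60.9°

164 Ω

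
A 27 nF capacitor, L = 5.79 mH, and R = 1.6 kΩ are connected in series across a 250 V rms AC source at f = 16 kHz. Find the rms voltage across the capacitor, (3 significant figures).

57.1 V

ω = 2πf = 100500 rad/s
X_L = ωL = 582 Ω
X_C = 1/(ωC) = 368 Ω
Net reactance X = X_L − X_C = 214 Ω
Z = 1600 + j214 Ω
|Z| = √(1600² + 214²) = 1610 Ω
I = V/|Z| = 155 mA
V_C = I·|Z_C| = 0.155 × 368 = 57.1 V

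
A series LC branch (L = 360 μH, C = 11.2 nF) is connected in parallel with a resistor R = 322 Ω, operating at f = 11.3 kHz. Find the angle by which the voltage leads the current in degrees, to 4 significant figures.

ω = 2πf = 71000 rad/s
X_L = ωL = 25.56 Ω
X_C = 1/(ωC) = 1258 Ω
Branch 1: Z₁ = R = 322.0 Ω
Branch 2 (series LC): Z₂ = j(X_L − X_C) = −j1232 Ω
Parallel: Z = Z₁Z₂/(Z₁+Z₂), |Z| = 311.5 Ω, ∠Z = -14.65°

-14.65°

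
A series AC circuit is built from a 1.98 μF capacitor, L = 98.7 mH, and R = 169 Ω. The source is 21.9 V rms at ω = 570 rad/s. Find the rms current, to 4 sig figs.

X_L = ωL = 56.26 Ω
X_C = 1/(ωC) = 886.1 Ω
Net reactance X = X_L − X_C = -829.8 Ω
Z = 169.0 − j829.8 Ω
|Z| = √(169.0² + 829.8²) = 846.8 Ω
I = V/|Z| = 21.9/846.8 = 25.86 mA

25.86 mA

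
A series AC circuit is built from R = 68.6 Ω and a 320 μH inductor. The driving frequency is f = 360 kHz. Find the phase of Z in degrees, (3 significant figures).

ω = 2πf = 2.262e+06 rad/s
X_L = ωL = 724 Ω
Z = 68.6 + j724 Ω
|Z| = √(68.6² + 724²) = 727 Ω
∠Z = arctan(724/68.6) = 84.6°

84.6°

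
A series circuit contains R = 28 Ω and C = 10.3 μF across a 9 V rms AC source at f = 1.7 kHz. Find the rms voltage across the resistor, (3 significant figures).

ω = 2πf = 10680 rad/s
X_C = 1/(ωC) = 9.09 Ω
Z = 28.0 − j9.09 Ω
|Z| = √(28.0² + 9.09²) = 29.4 Ω
I = V/|Z| = 306 mA
V_R = I·|Z_R| = 0.306 × 28.0 = 8.56 V

8.56 V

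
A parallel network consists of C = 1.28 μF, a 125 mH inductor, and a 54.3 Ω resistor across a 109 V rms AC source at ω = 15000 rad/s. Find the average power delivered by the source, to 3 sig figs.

219 W

X_L = ωL = 1880 Ω
X_C = 1/(ωC) = 52.1 Ω
Parallel: admittances add. Y = 1/R + 1/(jωL) + jωC
Y = (0.0184 + j0.0187) S
|Y| = 0.0262 S → |Z| = 1/|Y| = 38.1 Ω, ∠Z = −∠Y = -45.4°
I = V/|Z| = 2.86 A
P = VI cos φ = 109 × 2.86 × cos(-45.4°) = 219 W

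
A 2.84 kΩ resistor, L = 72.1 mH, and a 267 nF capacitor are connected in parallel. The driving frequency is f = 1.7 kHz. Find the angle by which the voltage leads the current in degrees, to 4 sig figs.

-77.23°

ω = 2πf = 10680 rad/s
X_L = ωL = 770.1 Ω
X_C = 1/(ωC) = 350.6 Ω
Parallel: admittances add. Y = 1/R + 1/(jωL) + jωC
Y = (0.0003521 + j0.001553) S
|Y| = 0.001593 S → |Z| = 1/|Y| = 627.8 Ω, ∠Z = −∠Y = -77.23°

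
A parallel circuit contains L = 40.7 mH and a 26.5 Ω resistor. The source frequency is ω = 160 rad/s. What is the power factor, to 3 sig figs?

X_L = ωL = 6.51 Ω
Parallel: admittances add. Y = 1/R + 1/(jωL)
Y = (0.0377 − j0.154) S
|Y| = 0.158 S → |Z| = 1/|Y| = 6.32 Ω, ∠Z = −∠Y = 76.2°
cos φ = cos(76.2°) = 0.239

0.239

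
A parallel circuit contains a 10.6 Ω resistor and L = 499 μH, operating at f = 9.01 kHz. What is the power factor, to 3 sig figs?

0.936

ω = 2πf = 56610 rad/s
X_L = ωL = 28.2 Ω
Parallel: admittances add. Y = 1/R + 1/(jωL)
Y = (0.0943 − j0.0354) S
|Y| = 0.101 S → |Z| = 1/|Y| = 9.92 Ω, ∠Z = −∠Y = 20.6°
cos φ = cos(20.6°) = 0.936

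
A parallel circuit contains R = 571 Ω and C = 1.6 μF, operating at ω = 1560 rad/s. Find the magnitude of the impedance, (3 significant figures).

328 Ω

X_C = 1/(ωC) = 401 Ω
Parallel: admittances add. Y = 1/R + jωC
Y = (0.00175 + j0.00250) S
|Y| = 0.00305 S → |Z| = 1/|Y| = 328 Ω, ∠Z = −∠Y = -54.9°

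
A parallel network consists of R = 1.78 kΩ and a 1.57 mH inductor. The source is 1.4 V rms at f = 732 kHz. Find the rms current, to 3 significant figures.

ω = 2πf = 4.599e+06 rad/s
X_L = ωL = 7220 Ω
Parallel: admittances add. Y = 1/R + 1/(jωL)
Y = (0.000562 − j0.000138) S
|Y| = 0.000579 S → |Z| = 1/|Y| = 1730 Ω, ∠Z = −∠Y = 13.8°
I = V/|Z| = 1.4/1730 = 810 μA

810 μA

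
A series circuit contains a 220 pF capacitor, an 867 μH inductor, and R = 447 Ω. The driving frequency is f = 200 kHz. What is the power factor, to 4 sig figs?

ω = 2πf = 1.257e+06 rad/s
X_L = ωL = 1090 Ω
X_C = 1/(ωC) = 3617 Ω
Net reactance X = X_L − X_C = -2528 Ω
Z = 447.0 − j2528 Ω
|Z| = √(447.0² + 2528²) = 2567 Ω
∠Z = arctan(-2528/447.0) = -79.97°
cos φ = cos(-79.97°) = 0.1741

0.1741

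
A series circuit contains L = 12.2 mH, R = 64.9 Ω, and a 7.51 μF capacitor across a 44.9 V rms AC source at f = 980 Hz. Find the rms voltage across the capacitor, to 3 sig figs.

11.5 V

ω = 2πf = 6158 rad/s
X_L = ωL = 75.1 Ω
X_C = 1/(ωC) = 21.6 Ω
Net reactance X = X_L − X_C = 53.5 Ω
Z = 64.9 + j53.5 Ω
|Z| = √(64.9² + 53.5²) = 84.1 Ω
I = V/|Z| = 534 mA
V_C = I·|Z_C| = 0.534 × 21.6 = 11.5 V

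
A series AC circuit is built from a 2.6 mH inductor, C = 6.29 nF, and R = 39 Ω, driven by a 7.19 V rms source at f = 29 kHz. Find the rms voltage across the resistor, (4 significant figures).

0.6999 V

ω = 2πf = 182200 rad/s
X_L = ωL = 473.8 Ω
X_C = 1/(ωC) = 872.5 Ω
Net reactance X = X_L − X_C = -398.8 Ω
Z = 39.00 − j398.8 Ω
|Z| = √(39.00² + 398.8²) = 400.7 Ω
I = V/|Z| = 17.95 mA
V_R = I·|Z_R| = 0.01795 × 39.00 = 0.6999 V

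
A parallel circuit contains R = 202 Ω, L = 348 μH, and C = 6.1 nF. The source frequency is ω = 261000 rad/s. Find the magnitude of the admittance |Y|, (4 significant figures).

10.64 mS

X_L = ωL = 90.83 Ω
X_C = 1/(ωC) = 628.1 Ω
Parallel: admittances add. Y = 1/R + 1/(jωL) + jωC
Y = (0.004950 − j0.009418) S
|Y| = 0.01064 S → |Z| = 1/|Y| = 93.99 Ω, ∠Z = −∠Y = 62.27°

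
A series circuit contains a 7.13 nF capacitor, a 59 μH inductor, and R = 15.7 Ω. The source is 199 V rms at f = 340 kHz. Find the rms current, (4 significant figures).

3.189 A

ω = 2πf = 2.136e+06 rad/s
X_L = ωL = 126.0 Ω
X_C = 1/(ωC) = 65.65 Ω
Net reactance X = X_L − X_C = 60.39 Ω
Z = 15.70 + j60.39 Ω
|Z| = √(15.70² + 60.39²) = 62.40 Ω
I = V/|Z| = 199/62.40 = 3.189 A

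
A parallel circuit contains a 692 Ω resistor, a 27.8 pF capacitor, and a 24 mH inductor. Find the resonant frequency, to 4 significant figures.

ω₀ = 1/√(LC) = 1/√(0.024 × 2.78e-11) = 1.224e+06 rad/s
f₀ = ω₀/(2π) = 194.8 kHz

194.8 kHz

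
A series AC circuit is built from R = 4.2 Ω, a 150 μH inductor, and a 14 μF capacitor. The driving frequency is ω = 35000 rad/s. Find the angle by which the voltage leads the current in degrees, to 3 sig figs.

X_L = ωL = 5.25 Ω
X_C = 1/(ωC) = 2.04 Ω
Net reactance X = X_L − X_C = 3.21 Ω
Z = 4.20 + j3.21 Ω
|Z| = √(4.20² + 3.21²) = 5.29 Ω
∠Z = arctan(3.21/4.20) = 37.4°

37.4°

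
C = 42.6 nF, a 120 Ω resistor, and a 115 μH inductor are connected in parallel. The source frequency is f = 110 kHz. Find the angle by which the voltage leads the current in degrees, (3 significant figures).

ω = 2πf = 691200 rad/s
X_L = ωL = 79.5 Ω
X_C = 1/(ωC) = 34.0 Ω
Parallel: admittances add. Y = 1/R + 1/(jωL) + jωC
Y = (0.00833 + j0.0169) S
|Y| = 0.0188 S → |Z| = 1/|Y| = 53.2 Ω, ∠Z = −∠Y = -63.7°

-63.7°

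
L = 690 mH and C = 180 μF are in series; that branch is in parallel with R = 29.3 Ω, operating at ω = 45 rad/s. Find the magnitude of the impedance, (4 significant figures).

X_L = ωL = 31.05 Ω
X_C = 1/(ωC) = 123.5 Ω
Branch 1: Z₁ = R = 29.30 Ω
Branch 2 (series LC): Z₂ = j(X_L − X_C) = −j92.41 Ω
Parallel: Z = Z₁Z₂/(Z₁+Z₂), |Z| = 27.93 Ω, ∠Z = -17.59°

27.93 Ω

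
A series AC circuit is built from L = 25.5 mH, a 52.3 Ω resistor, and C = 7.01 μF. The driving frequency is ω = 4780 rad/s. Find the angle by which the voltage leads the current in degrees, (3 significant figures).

X_L = ωL = 122 Ω
X_C = 1/(ωC) = 29.8 Ω
Net reactance X = X_L − X_C = 92.0 Ω
Z = 52.3 + j92.0 Ω
|Z| = √(52.3² + 92.0²) = 106 Ω
∠Z = arctan(92.0/52.3) = 60.4°

60.4°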